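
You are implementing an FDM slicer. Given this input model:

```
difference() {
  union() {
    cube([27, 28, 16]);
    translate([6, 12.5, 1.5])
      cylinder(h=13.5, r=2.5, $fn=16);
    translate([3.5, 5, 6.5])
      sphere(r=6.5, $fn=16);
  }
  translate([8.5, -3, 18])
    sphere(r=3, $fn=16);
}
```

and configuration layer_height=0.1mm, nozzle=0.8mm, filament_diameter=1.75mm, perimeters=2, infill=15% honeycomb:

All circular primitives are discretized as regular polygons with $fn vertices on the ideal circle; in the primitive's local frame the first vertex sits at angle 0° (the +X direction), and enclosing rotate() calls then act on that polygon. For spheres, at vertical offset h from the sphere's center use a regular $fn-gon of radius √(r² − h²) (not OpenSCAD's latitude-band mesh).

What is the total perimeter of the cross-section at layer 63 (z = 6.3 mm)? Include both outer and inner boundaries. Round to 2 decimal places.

113.05 mm

At z = 6.3 mm: the 27×28 cube contributes its full rectangle (perimeter 110.00 mm); the r=2.5 cylinder at (6, 12.5) contributes a regular 16-gon of circumradius 2.5 (perimeter = 2·16·2.500·sin(180°/16) = 15.61 mm); the sphere at (3.5, 5): section is a regular 16-gon, circumradius = √(r²−h²) = √(6.5²−0.2²) = 6.497 (perimeter = 2·16·6.497·sin(180°/16) = 40.56 mm); Combining (union): the regions partially overlap (shared area 118.67 mm²), so the edge portions inside another operand are dropped and the merged outline is re-measured after clipping — boundary = 113.05 mm; the sphere at (8.5, -3) does not reach this height (|z−center|=11.700 > r=3); After the difference (first − rest): none of the subtracted shapes is present at this height, so the result so far is unchanged — boundary = 113.05 mm. Overall, the cross-section is a single solid region. Total boundary length (outer) = 113.05 mm.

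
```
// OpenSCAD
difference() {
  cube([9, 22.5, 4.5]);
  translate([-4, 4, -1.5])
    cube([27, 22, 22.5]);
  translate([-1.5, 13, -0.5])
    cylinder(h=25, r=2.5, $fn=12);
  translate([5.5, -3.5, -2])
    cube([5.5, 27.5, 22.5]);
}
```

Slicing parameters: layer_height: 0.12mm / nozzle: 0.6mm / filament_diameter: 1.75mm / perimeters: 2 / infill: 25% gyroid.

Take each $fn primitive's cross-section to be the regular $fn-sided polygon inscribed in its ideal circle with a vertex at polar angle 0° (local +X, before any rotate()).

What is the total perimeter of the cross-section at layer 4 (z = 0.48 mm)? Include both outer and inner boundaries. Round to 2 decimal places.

19.00 mm

At z = 0.48 mm: the cube is present — its section is the full 9×22.5 rectangle (perimeter 63.00 mm); the cube at (-4, 4) (footprint 27×22) is included at this height (perimeter 98.00 mm); the r=2.5 cylinder at (-1.5, 13) gives a regular 12-gon of circumradius 2.5 (constant along its height) (perimeter = 2·12·2.500·sin(180°/12) = 15.53 mm); the cube at (5.5, -3.5) is present — its section is the full 5.5×27.5 rectangle (perimeter 66.00 mm); After the difference (first − rest): starting from the 9×22.5 cube, the 27×22 cube at (-4, 4) partially overlaps it — only the 166.50 mm² overlap (of its 594.00 mm²) is removed, clipping the outline; the r=2.5 cylinder at (-1.5, 13) misses the remaining region (no effect); the 5.5×27.5 cube at (5.5, -3.5) partially overlaps it — only the 14.00 mm² overlap (of its 151.25 mm²) is removed, clipping the outline — boundary = 19.00 mm. Overall, the cross-section is a single solid region. Total boundary length (outer) = 19.00 mm.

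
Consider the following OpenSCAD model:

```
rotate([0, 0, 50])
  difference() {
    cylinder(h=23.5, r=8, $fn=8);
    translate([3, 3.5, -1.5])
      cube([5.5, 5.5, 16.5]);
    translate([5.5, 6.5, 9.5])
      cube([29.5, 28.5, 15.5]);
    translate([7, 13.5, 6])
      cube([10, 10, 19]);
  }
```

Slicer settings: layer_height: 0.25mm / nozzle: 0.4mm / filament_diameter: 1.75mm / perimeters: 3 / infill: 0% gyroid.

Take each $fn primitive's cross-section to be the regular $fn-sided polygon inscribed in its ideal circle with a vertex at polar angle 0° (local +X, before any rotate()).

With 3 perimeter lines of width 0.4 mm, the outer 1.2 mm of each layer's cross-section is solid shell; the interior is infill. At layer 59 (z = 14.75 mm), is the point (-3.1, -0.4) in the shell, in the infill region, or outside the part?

At z = 14.75 mm: the cylinder: section is a regular 8-gon, circumradius r=8; the 5.5×5.5 cube at (3, 3.5) contributes its full rectangle; the cube at (5.5, 6.5) is present — its section is the full 29.5×28.5 rectangle; the cube at (7, 13.5) (footprint 10×10) is included at this height; Taking the first minus the rest: starting from the r=8 cylinder, the 5.5×5.5 cube at (3, 3.5) partially overlaps it — only the 8.16 mm² overlap (of its 30.25 mm²) is removed, clipping the outline; the 29.5×28.5 cube at (5.5, 6.5) misses the remaining region (no effect); the 10×10 cube at (7, 13.5) misses the remaining region (no effect) — 1 connected region; (whole slice rotated 50° about Z — lengths, areas and connectivity unchanged). Overall, the cross-section is a single solid region. Undo the 50° rotation: the query point maps to (-2.299, 2.118) in the un-rotated model frame. The nearest boundary edge runs (-8.00, 0.00)→(-5.66, 5.66); distance from the point to it = 4.46 mm. The point is inside the cross-section and 4.46 mm from the nearest boundary — more than the 1.2 mm shell width (3 × 0.4), so it's in the infill interior.

infill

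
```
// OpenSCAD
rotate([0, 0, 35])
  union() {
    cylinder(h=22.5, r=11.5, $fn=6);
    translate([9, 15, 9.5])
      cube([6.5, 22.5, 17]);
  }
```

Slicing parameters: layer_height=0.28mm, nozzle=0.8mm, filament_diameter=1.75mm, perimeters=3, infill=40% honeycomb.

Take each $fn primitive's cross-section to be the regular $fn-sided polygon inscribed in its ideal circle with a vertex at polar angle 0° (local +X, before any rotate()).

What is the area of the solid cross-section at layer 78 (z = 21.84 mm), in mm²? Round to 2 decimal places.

At z = 21.84 mm: the r=11.5 cylinder gives a regular 6-gon of circumradius 11.5 (constant along its height) (area = (6/2)·11.500²·sin(360°/6) = 343.60 mm²); the 6.5×22.5 cube at (9, 15) contributes its full rectangle (area 146.25 mm²); Taking the union: the 2 present regions are separate (no shared area or edge), so areas and boundary lengths simply add and each stays a separate island — area = 489.85 mm²; (whole slice rotated 35° about Z — lengths, areas and connectivity unchanged). Overall, the cross-section has 2 separate islands. Net area = 489.85 mm².

489.85 mm²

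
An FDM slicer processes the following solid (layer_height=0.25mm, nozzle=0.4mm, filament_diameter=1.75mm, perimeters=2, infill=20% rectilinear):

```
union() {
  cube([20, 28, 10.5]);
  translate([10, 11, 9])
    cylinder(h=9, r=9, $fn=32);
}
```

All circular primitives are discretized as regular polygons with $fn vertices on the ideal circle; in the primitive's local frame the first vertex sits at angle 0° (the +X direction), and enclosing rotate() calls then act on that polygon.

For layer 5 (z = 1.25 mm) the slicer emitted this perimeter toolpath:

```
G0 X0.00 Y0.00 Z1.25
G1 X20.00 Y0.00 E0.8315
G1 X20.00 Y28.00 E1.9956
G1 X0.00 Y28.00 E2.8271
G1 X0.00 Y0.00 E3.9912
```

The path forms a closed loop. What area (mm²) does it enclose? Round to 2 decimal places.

Apply the shoelace formula to the sequence of (X, Y) vertices; enclosed area = 560.00 mm².

560.00 mm²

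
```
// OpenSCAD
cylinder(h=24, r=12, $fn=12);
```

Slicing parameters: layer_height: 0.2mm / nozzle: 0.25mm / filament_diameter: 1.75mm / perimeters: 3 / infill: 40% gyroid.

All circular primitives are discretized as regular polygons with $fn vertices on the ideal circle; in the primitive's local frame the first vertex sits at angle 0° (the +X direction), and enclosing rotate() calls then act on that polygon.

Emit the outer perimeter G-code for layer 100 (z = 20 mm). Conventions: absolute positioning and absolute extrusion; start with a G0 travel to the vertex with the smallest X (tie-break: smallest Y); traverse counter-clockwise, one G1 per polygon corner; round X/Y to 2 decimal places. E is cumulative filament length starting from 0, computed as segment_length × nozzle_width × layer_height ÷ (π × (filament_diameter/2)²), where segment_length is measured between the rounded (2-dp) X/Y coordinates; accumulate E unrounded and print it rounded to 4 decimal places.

G0 X-12.00 Y0.00 Z20.00
G1 X-10.39 Y-6.00 E0.1291
G1 X-6.00 Y-10.39 E0.2582
G1 X0.00 Y-12.00 E0.3873
G1 X6.00 Y-10.39 E0.5165
G1 X10.39 Y-6.00 E0.6455
G1 X12.00 Y0.00 E0.7747
G1 X10.39 Y6.00 E0.9038
G1 X6.00 Y10.39 E1.0329
G1 X0.00 Y12.00 E1.1620
G1 X-6.00 Y10.39 E1.2911
G1 X-10.39 Y6.00 E1.4202
G1 X-12.00 Y0.00 E1.5493

At z = 20 mm: the cylinder: section is a regular 12-gon, circumradius r=12. The outline is a single polygon with 12 vertices. Extrusion per mm of travel: 0.25 × 0.2 / (π × 0.875²) = 0.020788. Accumulating E over each segment gives final E = 1.5493.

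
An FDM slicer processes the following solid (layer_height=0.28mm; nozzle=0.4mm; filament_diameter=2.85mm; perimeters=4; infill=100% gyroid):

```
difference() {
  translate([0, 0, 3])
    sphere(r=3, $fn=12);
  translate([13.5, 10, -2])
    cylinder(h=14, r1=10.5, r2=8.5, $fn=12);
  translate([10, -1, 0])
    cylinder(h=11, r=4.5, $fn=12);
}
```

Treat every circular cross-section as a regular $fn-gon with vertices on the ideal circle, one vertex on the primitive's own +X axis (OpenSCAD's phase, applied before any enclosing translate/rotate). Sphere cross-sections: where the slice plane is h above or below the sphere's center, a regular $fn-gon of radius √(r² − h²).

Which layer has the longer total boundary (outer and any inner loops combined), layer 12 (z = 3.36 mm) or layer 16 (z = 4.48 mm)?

layer 12 (z = 3.36 mm)

Layer 12 (z = 3.36): the r=3 sphere slices to a regular 12-gon of circumradius 2.978 (√(r²−h²) with h=0.36 from center) (perimeter = 2·12·2.978·sin(180°/12) = 18.50 mm); the cone at (13.5, 10) (r1=10.5→r2=8.5) has section circumradius 9.734 here — a regular 12-gon (perimeter = 2·12·9.734·sin(180°/12) = 60.47 mm); the r=4.5 cylinder at (10, -1) gives a regular 12-gon of circumradius 4.5 (constant along its height) (perimeter = 2·12·4.500·sin(180°/12) = 27.95 mm); Subtracting the remaining from the first: starting from the r=3 sphere, the cone at (13.5, 10) misses the remaining region (no effect); the r=4.5 cylinder at (10, -1) misses the remaining region (no effect) — boundary = 18.50 mm. So its perimeter = 18.50 mm. Layer 16 (z = 4.48): the r=3 sphere contributes a regular 12-gon of circumradius √(3²−1.48²) = 2.610 (perimeter = 2·12·2.610·sin(180°/12) = 16.21 mm); the cone at (13.5, 10): at t=0.463 of its height the radius interpolates to r₁+(r₂−r₁)t = 9.574, giving a regular 12-gon of that circumradius (perimeter = 2·12·9.574·sin(180°/12) = 59.47 mm); the r=4.5 cylinder at (10, -1) contributes a regular 12-gon of circumradius 4.5 (perimeter = 2·12·4.500·sin(180°/12) = 27.95 mm); After the difference (first − rest): starting from the r=3 sphere, the cone at (13.5, 10) misses the remaining region (no effect); the r=4.5 cylinder at (10, -1) misses the remaining region (no effect) — boundary = 16.21 mm. So its perimeter = 16.21 mm. Layer 12 is larger (18.50 vs 16.21 mm).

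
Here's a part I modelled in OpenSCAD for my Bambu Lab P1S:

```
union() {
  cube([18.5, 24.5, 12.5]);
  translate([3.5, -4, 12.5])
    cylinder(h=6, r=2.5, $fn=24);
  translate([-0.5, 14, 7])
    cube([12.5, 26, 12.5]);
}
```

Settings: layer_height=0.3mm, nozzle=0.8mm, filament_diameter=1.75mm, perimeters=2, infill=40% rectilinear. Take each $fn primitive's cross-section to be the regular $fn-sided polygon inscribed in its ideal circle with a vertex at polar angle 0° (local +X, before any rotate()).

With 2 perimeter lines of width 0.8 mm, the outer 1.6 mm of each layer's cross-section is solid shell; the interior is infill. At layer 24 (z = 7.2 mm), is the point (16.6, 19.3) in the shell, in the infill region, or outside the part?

At z = 7.2 mm: the cube is present — its section is the full 18.5×24.5 rectangle; the cylinder at (3.5, -4) is absent (z outside [12.5, 18.5]); the cube at (-0.5, 14) (footprint 12.5×26) is included at this height; Merging all regions: the regions partially overlap (shared area 126.00 mm²), so overlapping operands fuse into one piece — 1 connected region. Overall, the cross-section is a single solid region. The nearest boundary edge runs (18.50, 24.50)→(18.50, 0.00); distance from the point to it = 1.90 mm. The point is inside the cross-section and 1.90 mm from the nearest boundary — more than the 1.6 mm shell width (2 × 0.8), so it's in the infill interior.

infill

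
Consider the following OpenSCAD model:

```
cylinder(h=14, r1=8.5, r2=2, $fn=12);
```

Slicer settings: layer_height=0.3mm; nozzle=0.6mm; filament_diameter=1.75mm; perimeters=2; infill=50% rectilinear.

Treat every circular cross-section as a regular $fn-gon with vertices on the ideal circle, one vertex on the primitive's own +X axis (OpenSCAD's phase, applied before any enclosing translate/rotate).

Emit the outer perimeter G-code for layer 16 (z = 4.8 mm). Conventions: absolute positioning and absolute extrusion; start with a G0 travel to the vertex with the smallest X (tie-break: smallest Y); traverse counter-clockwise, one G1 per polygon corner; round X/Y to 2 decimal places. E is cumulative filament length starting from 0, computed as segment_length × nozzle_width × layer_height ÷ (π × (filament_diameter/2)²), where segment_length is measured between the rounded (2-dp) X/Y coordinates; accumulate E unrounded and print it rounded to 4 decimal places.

G0 X-6.27 Y0.00 Z4.80
G1 X-5.43 Y-3.14 E0.2432
G1 X-3.14 Y-5.43 E0.4856
G1 X0.00 Y-6.27 E0.7288
G1 X3.14 Y-5.43 E0.9721
G1 X5.43 Y-3.14 E1.2145
G1 X6.27 Y0.00 E1.4577
G1 X5.43 Y3.14 E1.7009
G1 X3.14 Y5.43 E1.9433
G1 X0.00 Y6.27 E2.1865
G1 X-3.14 Y5.43 E2.4298
G1 X-5.43 Y3.14 E2.6722
G1 X-6.27 Y0.00 E2.9154

At z = 4.8 mm: the cone contributes a regular 12-gon of circumradius 6.271 (interpolated between r1=8.5 and r2=2 at t=0.343). The outline is a single polygon with 12 vertices. Extrusion per mm of travel: 0.6 × 0.3 / (π × 0.875²) = 0.074835. Accumulating E over each segment gives final E = 2.9154.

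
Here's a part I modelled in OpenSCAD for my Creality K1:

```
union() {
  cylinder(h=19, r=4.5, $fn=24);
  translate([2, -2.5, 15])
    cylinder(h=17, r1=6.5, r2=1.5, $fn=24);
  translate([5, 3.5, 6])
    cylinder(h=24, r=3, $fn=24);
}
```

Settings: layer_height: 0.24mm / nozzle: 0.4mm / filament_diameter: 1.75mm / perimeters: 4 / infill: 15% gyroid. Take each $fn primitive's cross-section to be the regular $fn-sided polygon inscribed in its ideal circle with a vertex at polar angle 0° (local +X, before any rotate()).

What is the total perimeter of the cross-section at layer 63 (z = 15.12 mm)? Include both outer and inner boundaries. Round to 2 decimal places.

At z = 15.12 mm: the cylinder: section is a regular 24-gon, circumradius r=4.5 (perimeter = 2·24·4.500·sin(180°/24) = 28.19 mm); the cone at (2, -2.5) contributes a regular 24-gon of circumradius 6.465 (interpolated between r1=6.5 and r2=1.5 at t=0.007) (perimeter = 2·24·6.465·sin(180°/24) = 40.50 mm); the cylinder at (5, 3.5): section is a regular 24-gon, circumradius r=3 (perimeter = 2·24·3.000·sin(180°/24) = 18.80 mm); Taking the union: the regions partially overlap (shared area 65.96 mm²), so the edge portions inside another operand are dropped and the merged outline is re-measured after clipping — boundary = 47.44 mm. Overall, the cross-section is a single solid region. Total boundary length (outer) = 47.44 mm.

47.44 mm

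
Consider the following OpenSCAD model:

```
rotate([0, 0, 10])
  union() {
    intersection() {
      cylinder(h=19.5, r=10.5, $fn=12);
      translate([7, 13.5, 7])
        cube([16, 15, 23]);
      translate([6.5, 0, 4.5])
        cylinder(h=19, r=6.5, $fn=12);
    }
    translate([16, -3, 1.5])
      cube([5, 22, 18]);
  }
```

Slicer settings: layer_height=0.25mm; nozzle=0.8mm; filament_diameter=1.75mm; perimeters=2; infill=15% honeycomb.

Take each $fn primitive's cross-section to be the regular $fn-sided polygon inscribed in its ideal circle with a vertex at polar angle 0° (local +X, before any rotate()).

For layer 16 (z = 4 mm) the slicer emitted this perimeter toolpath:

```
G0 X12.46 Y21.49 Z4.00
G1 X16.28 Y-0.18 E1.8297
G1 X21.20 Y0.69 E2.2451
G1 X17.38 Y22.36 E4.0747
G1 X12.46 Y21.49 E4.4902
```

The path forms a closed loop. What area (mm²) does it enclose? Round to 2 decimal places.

Apply the shoelace formula to the sequence of (X, Y) vertices; enclosed area = 109.94 mm².

109.94 mm²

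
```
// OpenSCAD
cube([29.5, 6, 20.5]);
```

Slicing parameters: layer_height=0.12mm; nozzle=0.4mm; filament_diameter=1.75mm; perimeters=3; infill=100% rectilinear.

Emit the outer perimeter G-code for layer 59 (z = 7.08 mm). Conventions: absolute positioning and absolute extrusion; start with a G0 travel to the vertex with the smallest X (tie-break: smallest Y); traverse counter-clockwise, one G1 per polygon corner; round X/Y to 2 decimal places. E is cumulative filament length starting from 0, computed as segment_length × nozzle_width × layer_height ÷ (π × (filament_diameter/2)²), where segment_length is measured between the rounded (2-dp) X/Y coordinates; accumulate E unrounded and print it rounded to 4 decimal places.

At z = 7.08 mm: the 29.5×6 cube contributes its full rectangle. The outline is a single polygon with 4 vertices. Extrusion per mm of travel: 0.4 × 0.12 / (π × 0.875²) = 0.019956. Accumulating E over each segment gives final E = 1.4169.

G0 X0.00 Y0.00 Z7.08
G1 X29.50 Y0.00 E0.5887
G1 X29.50 Y6.00 E0.7084
G1 X0.00 Y6.00 E1.2971
G1 X0.00 Y0.00 E1.4169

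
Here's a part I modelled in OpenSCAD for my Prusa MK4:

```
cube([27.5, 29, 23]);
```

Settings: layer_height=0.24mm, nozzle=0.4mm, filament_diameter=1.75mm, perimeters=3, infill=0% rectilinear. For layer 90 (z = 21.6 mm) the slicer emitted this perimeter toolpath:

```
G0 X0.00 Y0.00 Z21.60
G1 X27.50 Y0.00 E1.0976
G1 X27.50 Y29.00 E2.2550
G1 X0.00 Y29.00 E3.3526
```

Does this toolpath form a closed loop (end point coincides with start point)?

Start point (G0): (0.00, 0.00). End point (last G1): the path does not return to the start — open.

no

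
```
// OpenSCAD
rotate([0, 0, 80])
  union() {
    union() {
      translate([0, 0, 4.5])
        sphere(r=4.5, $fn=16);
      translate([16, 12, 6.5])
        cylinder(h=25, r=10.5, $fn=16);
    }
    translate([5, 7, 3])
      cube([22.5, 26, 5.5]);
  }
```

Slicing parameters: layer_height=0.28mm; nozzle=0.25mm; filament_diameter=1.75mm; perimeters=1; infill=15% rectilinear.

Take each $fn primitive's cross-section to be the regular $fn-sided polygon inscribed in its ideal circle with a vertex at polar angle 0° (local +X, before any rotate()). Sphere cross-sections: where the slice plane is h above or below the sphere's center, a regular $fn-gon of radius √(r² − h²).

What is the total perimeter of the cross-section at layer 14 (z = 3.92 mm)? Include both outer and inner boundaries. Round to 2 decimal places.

At z = 3.92 mm: the sphere: section is a regular 16-gon, circumradius = √(r²−h²) = √(4.5²−0.58²) = 4.462 (perimeter = 2·16·4.462·sin(180°/16) = 27.86 mm); the cylinder at (16, 12) does not reach this height (z outside [6.5, 31.5]); Combining (union): only the r=4.5 sphere is present, so the union is just that shape — boundary = 27.86 mm; the cube at (5, 7) (footprint 22.5×26) is included at this height (perimeter 97.00 mm); Merging all regions: the 2 present regions are separate (no shared area or edge), so areas and boundary lengths simply add and each stays a separate island — boundary = 124.86 mm; (rotated 80° about Z; rotation is an isometry so areas/perimeters/island counts are preserved). Overall, the cross-section has 2 separate islands. Total boundary length (outer) = 124.86 mm.

124.86 mm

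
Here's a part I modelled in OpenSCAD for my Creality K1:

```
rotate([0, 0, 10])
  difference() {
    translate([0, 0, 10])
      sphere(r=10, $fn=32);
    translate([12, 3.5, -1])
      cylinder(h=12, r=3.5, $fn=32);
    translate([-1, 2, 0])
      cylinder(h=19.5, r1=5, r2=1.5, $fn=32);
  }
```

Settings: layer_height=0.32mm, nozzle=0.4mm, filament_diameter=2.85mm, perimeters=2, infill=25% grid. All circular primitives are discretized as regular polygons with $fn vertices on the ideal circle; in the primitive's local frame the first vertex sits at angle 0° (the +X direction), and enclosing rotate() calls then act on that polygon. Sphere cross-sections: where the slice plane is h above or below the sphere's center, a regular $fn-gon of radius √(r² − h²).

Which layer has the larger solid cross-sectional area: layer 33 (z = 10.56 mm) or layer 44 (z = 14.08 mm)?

Layer 33 (z = 10.56): the r=10 sphere contributes a regular 32-gon of circumradius √(10²−0.56²) = 9.984 (area = (32/2)·9.984²·sin(360°/32) = 311.17 mm²); the r=3.5 cylinder at (12, 3.5) gives a regular 32-gon of circumradius 3.5 (constant along its height) (area = (32/2)·3.500²·sin(360°/32) = 38.24 mm²); the cone at (-1, 2) contributes a regular 32-gon of circumradius 3.105 (interpolated between r1=5 and r2=1.5 at t=0.542) (area = (32/2)·3.105²·sin(360°/32) = 30.09 mm²); After the difference (first − rest): starting from the r=10 sphere (311.17 mm²), the r=3.5 cylinder at (12, 3.5) partially overlaps it — only the 2.69 mm² overlap (of its 38.24 mm²) is removed, clipping the outline; the cone at (-1, 2) lies wholly inside it (removes its full 30.09 mm² and its 19.48 mm outline becomes a hole wall) — area = 278.39 mm²; (rotated 10° about Z; rotation is an isometry so areas/perimeters/island counts are preserved). So its area = 278.39 mm². Layer 44 (z = 14.08): the r=10 sphere slices to a regular 32-gon of circumradius 9.130 (√(r²−h²) with h=4.08 from center) (area = (32/2)·9.130²·sin(360°/32) = 260.18 mm²); the cylinder at (12, 3.5) is absent (z outside [-1, 11]); the cone at (-1, 2) contributes a regular 32-gon of circumradius 2.473 (interpolated between r1=5 and r2=1.5 at t=0.722) (area = (32/2)·2.473²·sin(360°/32) = 19.09 mm²); Taking the first minus the rest: starting from the r=10 sphere (260.18 mm²), the cone at (-1, 2) lies wholly inside it (removes its full 19.09 mm² and its 15.51 mm outline becomes a hole wall) — area = 241.10 mm²; (whole slice rotated 10° about Z — lengths, areas and connectivity unchanged). So its area = 241.10 mm². Layer 33 is larger (278.39 vs 241.10 mm²).

layer 33 (z = 10.56 mm)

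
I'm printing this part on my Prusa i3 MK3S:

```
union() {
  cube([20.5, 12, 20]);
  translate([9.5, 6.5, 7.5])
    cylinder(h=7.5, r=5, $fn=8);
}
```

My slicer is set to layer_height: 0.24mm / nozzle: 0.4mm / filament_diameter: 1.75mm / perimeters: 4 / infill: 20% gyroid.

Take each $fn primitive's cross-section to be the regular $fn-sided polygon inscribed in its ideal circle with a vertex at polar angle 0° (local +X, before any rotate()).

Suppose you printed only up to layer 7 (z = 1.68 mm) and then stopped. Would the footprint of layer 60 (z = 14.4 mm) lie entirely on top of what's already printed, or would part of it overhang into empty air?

Compare the two slices. At z = 1.68: the cube (footprint 20.5×12) is included at this height (area 246.00 mm²); the cylinder at (9.5, 6.5) is not intersected at this z (z outside [7.5, 15]); Merging all regions: only the 20.5×12 cube is present, so the union is just that shape — area = 246.00 mm². At z = 14.4: the 20.5×12 cube contributes its full rectangle (area 246.00 mm²); the cylinder at (9.5, 6.5): section is a regular 8-gon, circumradius r=5 (area = (8/2)·5.000²·sin(360°/8) = 70.71 mm²); Combining (union): the r=5 cylinder at (9.5, 6.5) lies entirely inside the 20.5×12 cube, so the union is just the 20.5×12 cube — area = 246.00 mm². Checking containment: the cross-section at z = 14.4 is a subset of the cross-section at z = 1.68.

entirely on top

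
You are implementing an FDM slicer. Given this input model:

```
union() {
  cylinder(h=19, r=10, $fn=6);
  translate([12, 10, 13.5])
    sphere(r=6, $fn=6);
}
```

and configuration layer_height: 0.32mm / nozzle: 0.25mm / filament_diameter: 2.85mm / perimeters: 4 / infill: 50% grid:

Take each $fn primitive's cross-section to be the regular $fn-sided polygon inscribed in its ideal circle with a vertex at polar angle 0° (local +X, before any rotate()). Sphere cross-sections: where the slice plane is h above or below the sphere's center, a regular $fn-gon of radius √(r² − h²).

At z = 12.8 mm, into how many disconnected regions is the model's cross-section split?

2

At z = 12.8 mm: the cylinder: section is a regular 6-gon, circumradius r=10; the r=6 sphere at (12, 10) contributes a regular 6-gon of circumradius √(6²−0.7²) = 5.959; Combining (union): the 2 present regions are separate (no shared area or edge), so areas and boundary lengths simply add and each stays a separate island — 2 connected regions. The result has 2 disconnected regions.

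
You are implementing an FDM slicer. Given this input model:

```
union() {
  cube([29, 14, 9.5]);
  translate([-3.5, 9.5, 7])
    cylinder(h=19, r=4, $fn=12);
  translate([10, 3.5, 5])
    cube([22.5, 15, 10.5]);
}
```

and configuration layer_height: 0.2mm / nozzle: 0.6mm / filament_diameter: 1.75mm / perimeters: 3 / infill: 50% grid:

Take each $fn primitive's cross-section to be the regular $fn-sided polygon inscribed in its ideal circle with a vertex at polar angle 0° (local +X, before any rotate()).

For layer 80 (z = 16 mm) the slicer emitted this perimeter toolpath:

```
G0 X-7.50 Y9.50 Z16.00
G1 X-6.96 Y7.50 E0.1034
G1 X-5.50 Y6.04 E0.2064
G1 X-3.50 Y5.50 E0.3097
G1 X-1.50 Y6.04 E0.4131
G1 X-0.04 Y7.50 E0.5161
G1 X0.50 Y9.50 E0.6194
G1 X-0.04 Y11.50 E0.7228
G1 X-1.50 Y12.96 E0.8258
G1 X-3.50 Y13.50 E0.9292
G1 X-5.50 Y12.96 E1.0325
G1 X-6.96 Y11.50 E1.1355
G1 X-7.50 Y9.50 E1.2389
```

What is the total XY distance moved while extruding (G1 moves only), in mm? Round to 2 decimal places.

24.83 mm

Sum the Euclidean lengths of each G1 segment: total = 24.83 mm.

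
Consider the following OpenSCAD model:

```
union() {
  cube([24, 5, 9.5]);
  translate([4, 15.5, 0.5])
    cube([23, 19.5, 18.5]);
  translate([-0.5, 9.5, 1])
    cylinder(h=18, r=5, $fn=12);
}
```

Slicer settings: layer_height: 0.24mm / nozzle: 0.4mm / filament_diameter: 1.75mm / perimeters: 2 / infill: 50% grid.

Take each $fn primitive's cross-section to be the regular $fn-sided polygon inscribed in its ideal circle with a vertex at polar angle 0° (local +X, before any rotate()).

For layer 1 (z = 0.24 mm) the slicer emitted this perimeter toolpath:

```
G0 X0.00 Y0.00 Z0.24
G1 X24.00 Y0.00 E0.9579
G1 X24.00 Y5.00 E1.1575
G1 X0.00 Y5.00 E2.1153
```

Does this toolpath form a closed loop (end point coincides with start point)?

no

Start point (G0): (0.00, 0.00). End point (last G1): the path does not return to the start — open.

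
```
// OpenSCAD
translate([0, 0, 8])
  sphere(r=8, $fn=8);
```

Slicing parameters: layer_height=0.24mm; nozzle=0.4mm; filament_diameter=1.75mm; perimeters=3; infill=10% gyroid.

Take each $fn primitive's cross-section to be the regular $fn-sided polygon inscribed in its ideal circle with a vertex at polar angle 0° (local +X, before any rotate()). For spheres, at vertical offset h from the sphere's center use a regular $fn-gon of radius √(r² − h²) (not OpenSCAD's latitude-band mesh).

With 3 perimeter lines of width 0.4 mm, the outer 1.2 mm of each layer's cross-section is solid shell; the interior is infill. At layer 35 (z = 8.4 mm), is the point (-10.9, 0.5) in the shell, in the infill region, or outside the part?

At z = 8.4 mm: the r=8 sphere slices to a regular 8-gon of circumradius 7.990 (√(r²−h²) with h=0.4 from center). Overall, the cross-section is a single solid region. The nearest boundary edge runs (-5.65, 5.65)→(-7.99, 0.00); distance from the point to it = 2.95 mm. The point is not inside any of the regions above, so it lies outside the cross-section (2.95 mm from the nearest boundary).

outside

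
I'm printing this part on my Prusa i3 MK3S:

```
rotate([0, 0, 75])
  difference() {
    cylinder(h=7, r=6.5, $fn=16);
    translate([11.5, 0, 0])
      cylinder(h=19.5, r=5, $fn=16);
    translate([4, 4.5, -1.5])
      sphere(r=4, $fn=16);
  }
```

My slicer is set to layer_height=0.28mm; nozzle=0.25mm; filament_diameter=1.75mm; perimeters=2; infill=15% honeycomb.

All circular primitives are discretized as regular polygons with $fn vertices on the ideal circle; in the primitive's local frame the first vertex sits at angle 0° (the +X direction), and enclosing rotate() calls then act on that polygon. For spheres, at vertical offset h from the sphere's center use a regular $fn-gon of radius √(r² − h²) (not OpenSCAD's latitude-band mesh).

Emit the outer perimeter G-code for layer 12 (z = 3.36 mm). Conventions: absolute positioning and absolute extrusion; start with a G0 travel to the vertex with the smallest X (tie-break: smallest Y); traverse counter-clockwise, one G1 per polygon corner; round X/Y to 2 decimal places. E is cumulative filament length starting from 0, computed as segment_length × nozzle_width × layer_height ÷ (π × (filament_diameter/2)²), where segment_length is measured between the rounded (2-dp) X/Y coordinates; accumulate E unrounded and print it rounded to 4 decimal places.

G0 X-6.44 Y-0.85 Z3.36
G1 X-5.63 Y-3.25 E0.0737
G1 X-3.96 Y-5.16 E0.1476
G1 X-1.68 Y-6.28 E0.2215
G1 X0.85 Y-6.44 E0.2953
G1 X3.25 Y-5.63 E0.3690
G1 X5.16 Y-3.96 E0.4428
G1 X6.28 Y-1.68 E0.5167
G1 X6.44 Y0.85 E0.5905
G1 X5.63 Y3.25 E0.6642
G1 X3.96 Y5.16 E0.7381
G1 X1.68 Y6.28 E0.8120
G1 X-0.85 Y6.44 E0.8858
G1 X-3.25 Y5.63 E0.9595
G1 X-5.16 Y3.96 E1.0333
G1 X-6.28 Y1.68 E1.1073
G1 X-6.44 Y-0.85 E1.1810

At z = 3.36 mm: the r=6.5 cylinder gives a regular 16-gon of circumradius 6.5 (constant along its height); the r=5 cylinder at (11.5, 0) gives a regular 16-gon of circumradius 5 (constant along its height); the sphere at (4, 4.5) is not intersected at this z (|z−center|=4.860 > r=4); After the difference (first − rest): starting from the r=6.5 cylinder, the r=5 cylinder at (11.5, 0) misses the remaining region (no effect) — 1 connected region; (whole slice rotated 75° about Z — lengths, areas and connectivity unchanged). The outline is a single polygon with 16 vertices. Extrusion per mm of travel: 0.25 × 0.28 / (π × 0.875²) = 0.029103. Accumulating E over each segment gives final E = 1.1810.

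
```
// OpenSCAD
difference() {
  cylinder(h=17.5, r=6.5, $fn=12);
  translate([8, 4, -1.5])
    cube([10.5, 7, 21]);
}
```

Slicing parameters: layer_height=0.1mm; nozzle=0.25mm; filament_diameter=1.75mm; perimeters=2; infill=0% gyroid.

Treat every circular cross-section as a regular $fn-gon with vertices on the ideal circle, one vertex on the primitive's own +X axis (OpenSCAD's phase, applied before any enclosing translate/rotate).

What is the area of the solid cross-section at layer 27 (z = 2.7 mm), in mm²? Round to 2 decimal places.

At z = 2.7 mm: the r=6.5 cylinder contributes a regular 12-gon of circumradius 6.5 (area = (12/2)·6.500²·sin(360°/12) = 126.75 mm²); the cube at (8, 4) is present — its section is the full 10.5×7 rectangle (area 73.50 mm²); Subtracting the remaining from the first: starting from the r=6.5 cylinder (126.75 mm²), the 10.5×7 cube at (8, 4) misses the remaining region (no effect) — area = 126.75 mm². Overall, the cross-section is a single solid region. Net area = 126.75 mm².

126.75 mm²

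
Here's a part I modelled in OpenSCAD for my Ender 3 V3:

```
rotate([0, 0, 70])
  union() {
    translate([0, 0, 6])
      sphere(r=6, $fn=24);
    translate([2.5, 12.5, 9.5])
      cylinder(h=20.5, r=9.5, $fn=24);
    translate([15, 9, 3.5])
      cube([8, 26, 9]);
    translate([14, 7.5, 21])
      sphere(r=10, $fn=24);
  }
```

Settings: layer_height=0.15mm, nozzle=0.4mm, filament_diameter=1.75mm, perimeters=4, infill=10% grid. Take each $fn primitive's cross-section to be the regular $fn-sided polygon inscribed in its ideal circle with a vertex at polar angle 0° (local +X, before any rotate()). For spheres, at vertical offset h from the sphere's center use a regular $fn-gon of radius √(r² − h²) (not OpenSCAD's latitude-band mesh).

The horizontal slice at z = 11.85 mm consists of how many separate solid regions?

2

At z = 11.85 mm: the sphere: section is a regular 24-gon, circumradius = √(r²−h²) = √(6²−5.85²) = 1.333; the r=9.5 cylinder at (2.5, 12.5) contributes a regular 24-gon of circumradius 9.5; the cube at (15, 9) (footprint 8×26) is included at this height; the r=10 sphere at (14, 7.5) contributes a regular 24-gon of circumradius √(10²−9.15²) = 4.035; Merging all regions: the regions partially overlap (shared area 7.03 mm²), so overlapping operands fuse into one piece — 2 connected regions; (rotated 70° about Z; rotation is an isometry so areas/perimeters/island counts are preserved). The result has 2 disconnected regions.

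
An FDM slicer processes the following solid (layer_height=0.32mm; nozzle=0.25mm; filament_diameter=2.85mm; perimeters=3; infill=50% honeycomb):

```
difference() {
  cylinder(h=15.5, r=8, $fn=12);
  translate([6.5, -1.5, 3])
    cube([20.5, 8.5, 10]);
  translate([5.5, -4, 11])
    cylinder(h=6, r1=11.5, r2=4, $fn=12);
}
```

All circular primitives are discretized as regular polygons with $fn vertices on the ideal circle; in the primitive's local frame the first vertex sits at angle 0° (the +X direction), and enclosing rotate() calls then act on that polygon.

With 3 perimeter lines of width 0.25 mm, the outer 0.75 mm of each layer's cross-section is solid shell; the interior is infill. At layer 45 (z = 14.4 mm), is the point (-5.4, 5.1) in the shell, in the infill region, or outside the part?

shell

At z = 14.4 mm: the cylinder: section is a regular 12-gon, circumradius r=8; the cube at (6.5, -1.5) does not reach this height (z outside [3, 13]); the cone at (5.5, -4) contributes a regular 12-gon of circumradius 7.250 (interpolated between r1=11.5 and r2=4 at t=0.567); Taking the first minus the rest: starting from the r=8 cylinder, the cone at (5.5, -4) partially overlaps it — only the 76.52 mm² overlap (of its 157.69 mm²) is removed, clipping the outline — 1 connected region. Overall, the cross-section is a single solid region. The nearest boundary edge runs (-6.93, 4.00)→(-4.00, 6.93); distance from the point to it = 0.30 mm. The point is inside the cross-section, 0.30 mm from the nearest boundary — within the 0.75 mm shell band (3 × 0.25).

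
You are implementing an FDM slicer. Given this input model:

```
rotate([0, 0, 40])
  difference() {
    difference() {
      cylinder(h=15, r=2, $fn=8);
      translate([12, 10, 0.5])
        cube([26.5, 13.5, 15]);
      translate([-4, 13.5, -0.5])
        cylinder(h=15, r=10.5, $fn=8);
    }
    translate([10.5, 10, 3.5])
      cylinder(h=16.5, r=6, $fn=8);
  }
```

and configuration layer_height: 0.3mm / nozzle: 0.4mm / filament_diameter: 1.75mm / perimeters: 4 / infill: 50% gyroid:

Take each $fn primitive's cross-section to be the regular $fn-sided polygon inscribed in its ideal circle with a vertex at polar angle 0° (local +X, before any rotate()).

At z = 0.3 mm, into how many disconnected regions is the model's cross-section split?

1

At z = 0.3 mm: the r=2 cylinder gives a regular 8-gon of circumradius 2 (constant along its height); the cube at (12, 10) is absent (z outside [0.5, 15.5]); the r=10.5 cylinder at (-4, 13.5) contributes a regular 8-gon of circumradius 10.5; Subtracting the remaining from the first: starting from the r=2 cylinder, the r=10.5 cylinder at (-4, 13.5) misses the remaining region (no effect) — 1 connected region; the cylinder at (10.5, 10) is absent (z outside [3.5, 20]); After the difference (first − rest): none of the subtracted shapes is present at this height, so that combined region is unchanged — 1 connected region; (rotated 40° about Z; rotation is an isometry so areas/perimeters/island counts are preserved). The result has 1 disconnected region.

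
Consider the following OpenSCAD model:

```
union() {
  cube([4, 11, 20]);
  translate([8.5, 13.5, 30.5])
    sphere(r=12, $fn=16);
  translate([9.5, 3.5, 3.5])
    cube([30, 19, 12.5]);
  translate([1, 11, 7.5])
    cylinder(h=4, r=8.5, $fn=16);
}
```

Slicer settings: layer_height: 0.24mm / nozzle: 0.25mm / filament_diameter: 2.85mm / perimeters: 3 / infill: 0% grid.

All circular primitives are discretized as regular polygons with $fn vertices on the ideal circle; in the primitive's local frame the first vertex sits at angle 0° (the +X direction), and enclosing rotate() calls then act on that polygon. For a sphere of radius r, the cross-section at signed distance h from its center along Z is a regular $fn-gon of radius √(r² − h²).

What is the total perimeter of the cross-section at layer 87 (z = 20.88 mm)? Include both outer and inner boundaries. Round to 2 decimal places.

44.78 mm

At z = 20.88 mm: the cube is not intersected at this z (z outside [0, 20]); the sphere at (8.5, 13.5): section is a regular 16-gon, circumradius = √(r²−h²) = √(12²−9.62²) = 7.173 (perimeter = 2·16·7.173·sin(180°/16) = 44.78 mm); the cube at (9.5, 3.5) is not intersected at this z (z outside [3.5, 16]); the cylinder at (1, 11) does not reach this height (z outside [7.5, 11.5]); Merging all regions: only the r=12 sphere at (8.5, 13.5) is present, so the union is just that shape — boundary = 44.78 mm. Overall, the cross-section is a single solid region. Total boundary length (outer) = 44.78 mm.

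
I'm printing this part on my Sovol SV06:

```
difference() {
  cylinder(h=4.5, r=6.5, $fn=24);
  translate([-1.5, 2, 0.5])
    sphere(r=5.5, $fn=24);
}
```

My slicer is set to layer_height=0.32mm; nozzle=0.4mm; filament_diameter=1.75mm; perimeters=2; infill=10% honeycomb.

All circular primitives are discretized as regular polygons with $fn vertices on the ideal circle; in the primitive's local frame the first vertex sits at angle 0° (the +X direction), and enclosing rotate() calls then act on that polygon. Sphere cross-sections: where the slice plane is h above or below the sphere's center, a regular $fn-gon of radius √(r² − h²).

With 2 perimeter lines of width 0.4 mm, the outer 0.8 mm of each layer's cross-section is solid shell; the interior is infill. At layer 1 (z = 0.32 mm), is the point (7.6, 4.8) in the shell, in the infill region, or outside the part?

outside

At z = 0.32 mm: the cylinder: section is a regular 24-gon, circumradius r=6.5; the r=5.5 sphere at (-1.5, 2) slices to a regular 24-gon of circumradius 5.497 (√(r²−h²) with h=0.18 from center); Taking the first minus the rest: starting from the r=6.5 cylinder, the r=5.5 sphere at (-1.5, 2) partially overlaps it — only the 80.50 mm² overlap (of its 93.85 mm²) is removed, clipping the outline — 1 connected region. Overall, the cross-section is a single solid region. The nearest boundary edge runs (4.60, 4.60)→(5.63, 3.25); distance from the point to it = 2.51 mm. The point is not inside any of the regions above, so it lies outside the cross-section (2.51 mm from the nearest boundary).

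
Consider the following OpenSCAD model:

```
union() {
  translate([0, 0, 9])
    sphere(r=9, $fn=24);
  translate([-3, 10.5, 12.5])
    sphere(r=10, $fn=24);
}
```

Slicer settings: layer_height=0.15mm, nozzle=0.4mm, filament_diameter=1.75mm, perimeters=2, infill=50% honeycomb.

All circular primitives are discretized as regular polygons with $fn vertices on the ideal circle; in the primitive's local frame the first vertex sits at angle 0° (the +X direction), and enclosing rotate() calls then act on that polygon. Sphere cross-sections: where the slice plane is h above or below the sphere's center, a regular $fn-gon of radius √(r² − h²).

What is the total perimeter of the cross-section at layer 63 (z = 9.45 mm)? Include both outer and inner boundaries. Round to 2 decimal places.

At z = 9.45 mm: the r=9 sphere contributes a regular 24-gon of circumradius √(9²−0.45²) = 8.989 (perimeter = 2·24·8.989·sin(180°/24) = 56.32 mm); the r=10 sphere at (-3, 10.5) slices to a regular 24-gon of circumradius 9.524 (√(r²−h²) with h=3.05 from center) (perimeter = 2·24·9.524·sin(180°/24) = 59.67 mm); Merging all regions: the regions partially overlap (shared area 77.53 mm²), so the edge portions inside another operand are dropped and the merged outline is re-measured after clipping — boundary = 81.51 mm. Overall, the cross-section is a single solid region. Total boundary length (outer) = 81.51 mm.

81.51 mm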